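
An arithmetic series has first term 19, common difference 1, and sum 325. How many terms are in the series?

Using S = n/2 × [2a + (n-1)d]
325 = n/2 × [2(19) + (n-1)(1)]
325 = n/2 × [38 + 1n - 1]
650 = n × [37 + 1n]
1n² + (37)n - 650 = 0
Discriminant: Δ = (37)² - 4(1)(-650) = 1369 + 2600 = 3969
√Δ = 63
n = [-(37) + √Δ] / (2·1) = (-37 + 63) / 2 = 26 / 2 = 13
(The negative root is discarded since n must be a positive integer.)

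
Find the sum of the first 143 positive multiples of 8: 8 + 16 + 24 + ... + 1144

Factor out 8: = 8(1 + 2 + ... + 143) = 8 × n(n+1)/2
= 8 × 143×144/2
= 8 × 10296
= 82368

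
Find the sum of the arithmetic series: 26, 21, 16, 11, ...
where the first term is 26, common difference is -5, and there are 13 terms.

Sₙ = n/2 × (first + last)
Last term = a + (n-1)d = 26 + (13-1)×(-5) = -34
S_13 = 13/2 × (26 + (-34))
S_13 = 13/2 × (-8) = -52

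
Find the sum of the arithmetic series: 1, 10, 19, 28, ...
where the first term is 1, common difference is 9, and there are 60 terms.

Sₙ = n/2 × (first + last)
Last term = a + (n-1)d = 1 + (60-1)×9 = 532
S_60 = 60/2 × (1 + 532)
S_60 = 60/2 × 533 = 15990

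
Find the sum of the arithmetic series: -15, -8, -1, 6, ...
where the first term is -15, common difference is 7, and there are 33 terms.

Sₙ = n/2 × (first + last)
Last term = a + (n-1)d = -15 + (33-1)×7 = 209
S_33 = 33/2 × (-15 + 209)
S_33 = 33/2 × 194 = 3201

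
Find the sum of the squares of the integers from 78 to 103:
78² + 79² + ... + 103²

Use ∑_{k=1}^{n} k² = n(n+1)(2n+1)/6, then subtract the first 77 terms.
∑_{k=1}^{103} k² = 103×104×207/6 = 369564
∑_{k=1}^{77} k² = 77×78×155/6 = 155155
∑_{k=78}^{103} k² = 369564 - 155155 = 214409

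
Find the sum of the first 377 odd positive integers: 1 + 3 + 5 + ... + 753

Sum of first n odd numbers = n²
= 377²
= 142129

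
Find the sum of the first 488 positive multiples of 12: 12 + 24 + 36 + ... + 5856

Factor out 12: = 12(1 + 2 + ... + 488) = 12 × n(n+1)/2
= 12 × 488×489/2
= 12 × 119316
= 1431792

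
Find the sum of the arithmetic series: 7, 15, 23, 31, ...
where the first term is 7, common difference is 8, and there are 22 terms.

Sₙ = n/2 × (first + last)
Last term = a + (n-1)d = 7 + (22-1)×8 = 175
S_22 = 22/2 × (7 + 175)
S_22 = 22/2 × 182 = 2002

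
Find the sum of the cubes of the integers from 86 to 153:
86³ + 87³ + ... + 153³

Use ∑_{k=1}^{n} k³ = [n(n+1)/2]², then subtract the first 85 terms.
∑_{k=1}^{153} k³ = [153×154/2]² = 11781² = 138791961
∑_{k=1}^{85} k³ = [85×86/2]² = 3655² = 13359025
∑_{k=86}^{153} k³ = 138791961 - 13359025 = 125432936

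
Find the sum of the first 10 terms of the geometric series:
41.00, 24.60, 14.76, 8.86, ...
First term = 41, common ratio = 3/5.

Sₙ = a(1 - rⁿ) / (1 - r)
S_10 = 41(1 - (3/5)^10) / (1 - (3/5))
S_10 = 41(1 - (59049/9765625)) / (2/5)
S_10 = 198984808/1953125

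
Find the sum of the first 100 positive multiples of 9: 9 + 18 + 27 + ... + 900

Factor out 9: = 9(1 + 2 + ... + 100) = 9 × n(n+1)/2
= 9 × 100×101/2
= 9 × 5050
= 45450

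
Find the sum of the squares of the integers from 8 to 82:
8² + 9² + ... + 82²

Use ∑_{k=1}^{n} k² = n(n+1)(2n+1)/6, then subtract the first 7 terms.
∑_{k=1}^{82} k² = 82×83×165/6 = 187165
∑_{k=1}^{7} k² = 7×8×15/6 = 140
∑_{k=8}^{82} k² = 187165 - 140 = 187025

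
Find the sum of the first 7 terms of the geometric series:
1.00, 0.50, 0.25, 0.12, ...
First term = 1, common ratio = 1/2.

Sₙ = a(1 - rⁿ) / (1 - r)
S_7 = 1(1 - (1/2)^7) / (1 - (1/2))
S_7 = 1(1 - (1/128)) / (1/2)
S_7 = 127/64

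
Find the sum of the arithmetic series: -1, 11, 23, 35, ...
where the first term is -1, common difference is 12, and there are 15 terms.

Sₙ = n/2 × (first + last)
Last term = a + (n-1)d = -1 + (15-1)×12 = 167
S_15 = 15/2 × (-1 + 167)
S_15 = 15/2 × 166 = 1245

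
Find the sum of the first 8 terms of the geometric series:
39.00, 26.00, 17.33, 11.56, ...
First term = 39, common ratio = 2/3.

Sₙ = a(1 - rⁿ) / (1 - r)
S_8 = 39(1 - (2/3)^8) / (1 - (2/3))
S_8 = 39(1 - (256/6561)) / (1/3)
S_8 = 81965/729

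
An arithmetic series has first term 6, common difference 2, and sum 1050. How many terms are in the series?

Using S = n/2 × [2a + (n-1)d]
1050 = n/2 × [2(6) + (n-1)(2)]
1050 = n/2 × [12 + 2n - 2]
2100 = n × [10 + 2n]
2n² + (10)n - 2100 = 0
Discriminant: Δ = (10)² - 4(2)(-2100) = 100 + 16800 = 16900
√Δ = 130
n = [-(10) + √Δ] / (2·2) = (-10 + 130) / 4 = 120 / 4 = 30
(The negative root is discarded since n must be a positive integer.)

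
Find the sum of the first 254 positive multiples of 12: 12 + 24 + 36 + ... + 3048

Factor out 12: = 12(1 + 2 + ... + 254) = 12 × n(n+1)/2
= 12 × 254×255/2
= 12 × 32385
= 388620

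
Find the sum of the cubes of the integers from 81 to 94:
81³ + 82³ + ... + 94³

Use ∑_{k=1}^{n} k³ = [n(n+1)/2]², then subtract the first 80 terms.
∑_{k=1}^{94} k³ = [94×95/2]² = 4465² = 19936225
∑_{k=1}^{80} k³ = [80×81/2]² = 3240² = 10497600
∑_{k=81}^{94} k³ = 19936225 - 10497600 = 9438625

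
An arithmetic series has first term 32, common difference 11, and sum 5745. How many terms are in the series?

Using S = n/2 × [2a + (n-1)d]
5745 = n/2 × [2(32) + (n-1)(11)]
5745 = n/2 × [64 + 11n - 11]
11490 = n × [53 + 11n]
11n² + (53)n - 11490 = 0
Discriminant: Δ = (53)² - 4(11)(-11490) = 2809 + 505560 = 508369
√Δ = 713
n = [-(53) + √Δ] / (2·11) = (-53 + 713) / 22 = 660 / 22 = 30
(The negative root is discarded since n must be a positive integer.)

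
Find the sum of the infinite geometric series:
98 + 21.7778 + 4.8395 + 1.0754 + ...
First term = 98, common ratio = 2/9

For |r| < 1, S = a / (1 - r)
S = 98 / (1 - (2/9))
S = 98 / (7/9)
S = 126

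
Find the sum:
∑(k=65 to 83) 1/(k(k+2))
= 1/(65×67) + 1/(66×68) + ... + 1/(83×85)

Partial fractions: 1/(k(k+2)) = (1/2)[1/k - 1/(k+2)]
Telescoping leaves the first two and last two terms:
= (1/2)[1/65 + 1/66 - 1/84 - 1/85]
= 2337/680680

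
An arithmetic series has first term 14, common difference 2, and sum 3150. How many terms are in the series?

Using S = n/2 × [2a + (n-1)d]
3150 = n/2 × [2(14) + (n-1)(2)]
3150 = n/2 × [28 + 2n - 2]
6300 = n × [26 + 2n]
2n² + (26)n - 6300 = 0
Discriminant: Δ = (26)² - 4(2)(-6300) = 676 + 50400 = 51076
√Δ = 226
n = [-(26) + √Δ] / (2·2) = (-26 + 226) / 4 = 200 / 4 = 50
(The negative root is discarded since n must be a positive integer.)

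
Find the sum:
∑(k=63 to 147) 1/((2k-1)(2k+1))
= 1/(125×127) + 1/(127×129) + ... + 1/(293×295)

Partial fractions: 1/((2k-1)(2k+1)) = (1/2)[1/(2k-1) - 1/(2k+1)]
The series telescopes:
= (1/2)[1/125 - 1/295]
= 17/7375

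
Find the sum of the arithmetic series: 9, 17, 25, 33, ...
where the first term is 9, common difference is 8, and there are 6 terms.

Sₙ = n/2 × (first + last)
Last term = a + (n-1)d = 9 + (6-1)×8 = 49
S_6 = 6/2 × (9 + 49)
S_6 = 6/2 × 58 = 174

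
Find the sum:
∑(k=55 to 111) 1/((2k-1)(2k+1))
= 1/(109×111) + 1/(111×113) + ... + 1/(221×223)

Partial fractions: 1/((2k-1)(2k+1)) = (1/2)[1/(2k-1) - 1/(2k+1)]
The series telescopes:
= (1/2)[1/109 - 1/223]
= 57/24307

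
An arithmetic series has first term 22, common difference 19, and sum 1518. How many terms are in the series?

Using S = n/2 × [2a + (n-1)d]
1518 = n/2 × [2(22) + (n-1)(19)]
1518 = n/2 × [44 + 19n - 19]
3036 = n × [25 + 19n]
19n² + (25)n - 3036 = 0
Discriminant: Δ = (25)² - 4(19)(-3036) = 625 + 230736 = 231361
√Δ = 481
n = [-(25) + √Δ] / (2·19) = (-25 + 481) / 38 = 456 / 38 = 12
(The negative root is discarded since n must be a positive integer.)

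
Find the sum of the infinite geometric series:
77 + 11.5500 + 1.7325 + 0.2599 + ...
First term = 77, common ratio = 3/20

For |r| < 1, S = a / (1 - r)
S = 77 / (1 - (3/20))
S = 77 / (17/20)
S = 1540/17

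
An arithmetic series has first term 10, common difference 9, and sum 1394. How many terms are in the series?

Using S = n/2 × [2a + (n-1)d]
1394 = n/2 × [2(10) + (n-1)(9)]
1394 = n/2 × [20 + 9n - 9]
2788 = n × [11 + 9n]
9n² + (11)n - 2788 = 0
Discriminant: Δ = (11)² - 4(9)(-2788) = 121 + 100368 = 100489
√Δ = 317
n = [-(11) + √Δ] / (2·9) = (-11 + 317) / 18 = 306 / 18 = 17
(The negative root is discarded since n must be a positive integer.)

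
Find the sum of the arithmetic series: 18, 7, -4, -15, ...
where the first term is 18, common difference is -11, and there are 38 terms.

Sₙ = n/2 × (first + last)
Last term = a + (n-1)d = 18 + (38-1)×(-11) = -389
S_38 = 38/2 × (18 + (-389))
S_38 = 38/2 × (-371) = -7049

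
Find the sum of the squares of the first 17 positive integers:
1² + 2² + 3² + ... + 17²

Formula: ∑k² = n(n+1)(2n+1)/6
= 17×18×35/6
= 10710/6
= 1785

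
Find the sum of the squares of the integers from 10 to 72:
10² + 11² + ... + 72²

Use ∑_{k=1}^{n} k² = n(n+1)(2n+1)/6, then subtract the first 9 terms.
∑_{k=1}^{72} k² = 72×73×145/6 = 127020
∑_{k=1}^{9} k² = 9×10×19/6 = 285
∑_{k=10}^{72} k² = 127020 - 285 = 126735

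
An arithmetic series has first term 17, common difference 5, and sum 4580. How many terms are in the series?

Using S = n/2 × [2a + (n-1)d]
4580 = n/2 × [2(17) + (n-1)(5)]
4580 = n/2 × [34 + 5n - 5]
9160 = n × [29 + 5n]
5n² + (29)n - 9160 = 0
Discriminant: Δ = (29)² - 4(5)(-9160) = 841 + 183200 = 184041
√Δ = 429
n = [-(29) + √Δ] / (2·5) = (-29 + 429) / 10 = 400 / 10 = 40
(The negative root is discarded since n must be a positive integer.)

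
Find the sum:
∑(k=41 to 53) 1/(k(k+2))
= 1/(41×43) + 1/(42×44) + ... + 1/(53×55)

Partial fractions: 1/(k(k+2)) = (1/2)[1/k - 1/(k+2)]
Telescoping leaves the first two and last two terms:
= (1/2)[1/41 + 1/42 - 1/54 - 1/55]
= 4901/852390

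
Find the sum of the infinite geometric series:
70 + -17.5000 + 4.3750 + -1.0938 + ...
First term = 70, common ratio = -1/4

For |r| < 1, S = a / (1 - r)
S = 70 / (1 - (-1/4))
S = 70 / (5/4)
S = 56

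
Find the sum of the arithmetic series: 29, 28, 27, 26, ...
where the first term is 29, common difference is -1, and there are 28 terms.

Sₙ = n/2 × (first + last)
Last term = a + (n-1)d = 29 + (28-1)×(-1) = 2
S_28 = 28/2 × (29 + 2)
S_28 = 28/2 × 31 = 434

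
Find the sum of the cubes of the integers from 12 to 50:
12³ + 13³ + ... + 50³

Use ∑_{k=1}^{n} k³ = [n(n+1)/2]², then subtract the first 11 terms.
∑_{k=1}^{50} k³ = [50×51/2]² = 1275² = 1625625
∑_{k=1}^{11} k³ = [11×12/2]² = 66² = 4356
∑_{k=12}^{50} k³ = 1625625 - 4356 = 1621269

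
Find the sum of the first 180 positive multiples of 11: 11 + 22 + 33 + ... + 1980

Factor out 11: = 11(1 + 2 + ... + 180) = 11 × n(n+1)/2
= 11 × 180×181/2
= 11 × 16290
= 179190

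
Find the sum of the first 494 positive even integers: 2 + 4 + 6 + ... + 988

Sum of first n even numbers = n(n+1)
= 494×495
= 244530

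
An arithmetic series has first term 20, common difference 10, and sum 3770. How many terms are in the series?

Using S = n/2 × [2a + (n-1)d]
3770 = n/2 × [2(20) + (n-1)(10)]
3770 = n/2 × [40 + 10n - 10]
7540 = n × [30 + 10n]
10n² + (30)n - 7540 = 0
Discriminant: Δ = (30)² - 4(10)(-7540) = 900 + 301600 = 302500
√Δ = 550
n = [-(30) + √Δ] / (2·10) = (-30 + 550) / 20 = 520 / 20 = 26
(The negative root is discarded since n must be a positive integer.)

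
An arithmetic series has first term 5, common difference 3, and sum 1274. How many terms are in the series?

Using S = n/2 × [2a + (n-1)d]
1274 = n/2 × [2(5) + (n-1)(3)]
1274 = n/2 × [10 + 3n - 3]
2548 = n × [7 + 3n]
3n² + (7)n - 2548 = 0
Discriminant: Δ = (7)² - 4(3)(-2548) = 49 + 30576 = 30625
√Δ = 175
n = [-(7) + √Δ] / (2·3) = (-7 + 175) / 6 = 168 / 6 = 28
(The negative root is discarded since n must be a positive integer.)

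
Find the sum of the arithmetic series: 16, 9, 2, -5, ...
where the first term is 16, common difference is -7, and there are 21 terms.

Sₙ = n/2 × (first + last)
Last term = a + (n-1)d = 16 + (21-1)×(-7) = -124
S_21 = 21/2 × (16 + (-124))
S_21 = 21/2 × (-108) = -1134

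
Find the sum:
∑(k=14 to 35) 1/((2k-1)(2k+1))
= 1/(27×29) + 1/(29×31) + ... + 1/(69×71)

Partial fractions: 1/((2k-1)(2k+1)) = (1/2)[1/(2k-1) - 1/(2k+1)]
The series telescopes:
= (1/2)[1/27 - 1/71]
= 22/1917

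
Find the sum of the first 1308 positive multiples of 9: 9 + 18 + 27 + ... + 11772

Factor out 9: = 9(1 + 2 + ... + 1308) = 9 × n(n+1)/2
= 9 × 1308×1309/2
= 9 × 856086
= 7704774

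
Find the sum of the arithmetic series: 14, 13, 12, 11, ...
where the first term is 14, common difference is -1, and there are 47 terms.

Sₙ = n/2 × (first + last)
Last term = a + (n-1)d = 14 + (47-1)×(-1) = -32
S_47 = 47/2 × (14 + (-32))
S_47 = 47/2 × (-18) = -423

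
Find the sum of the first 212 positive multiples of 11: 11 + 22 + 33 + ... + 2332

Factor out 11: = 11(1 + 2 + ... + 212) = 11 × n(n+1)/2
= 11 × 212×213/2
= 11 × 22578
= 248358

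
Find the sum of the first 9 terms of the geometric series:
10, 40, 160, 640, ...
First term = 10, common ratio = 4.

Sₙ = a(1 - rⁿ) / (1 - r)
S_9 = 10(1 - 4^9) / (1 - 4)
S_9 = 10(1 - 262144) / (-3)
S_9 = 873810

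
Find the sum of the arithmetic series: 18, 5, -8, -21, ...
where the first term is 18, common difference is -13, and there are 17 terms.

Sₙ = n/2 × (first + last)
Last term = a + (n-1)d = 18 + (17-1)×(-13) = -190
S_17 = 17/2 × (18 + (-190))
S_17 = 17/2 × (-172) = -1462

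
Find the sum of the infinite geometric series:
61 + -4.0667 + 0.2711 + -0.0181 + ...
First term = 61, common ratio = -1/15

For |r| < 1, S = a / (1 - r)
S = 61 / (1 - (-1/15))
S = 61 / (16/15)
S = 915/16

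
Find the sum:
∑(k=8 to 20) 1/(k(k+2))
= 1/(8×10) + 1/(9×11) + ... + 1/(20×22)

Partial fractions: 1/(k(k+2)) = (1/2)[1/k - 1/(k+2)]
Telescoping leaves the first two and last two terms:
= (1/2)[1/8 + 1/9 - 1/21 - 1/22]
= 793/11088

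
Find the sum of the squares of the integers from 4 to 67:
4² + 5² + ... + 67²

Use ∑_{k=1}^{n} k² = n(n+1)(2n+1)/6, then subtract the first 3 terms.
∑_{k=1}^{67} k² = 67×68×135/6 = 102510
∑_{k=1}^{3} k² = 3×4×7/6 = 14
∑_{k=4}^{67} k² = 102510 - 14 = 102496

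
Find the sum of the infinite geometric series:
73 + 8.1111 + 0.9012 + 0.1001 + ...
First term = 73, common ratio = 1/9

For |r| < 1, S = a / (1 - r)
S = 73 / (1 - (1/9))
S = 73 / (8/9)
S = 657/8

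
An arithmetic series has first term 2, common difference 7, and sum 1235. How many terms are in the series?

Using S = n/2 × [2a + (n-1)d]
1235 = n/2 × [2(2) + (n-1)(7)]
1235 = n/2 × [4 + 7n - 7]
2470 = n × [-3 + 7n]
7n² + (-3)n - 2470 = 0
Discriminant: Δ = (-3)² - 4(7)(-2470) = 9 + 69160 = 69169
√Δ = 263
n = [-(-3) + √Δ] / (2·7) = (3 + 263) / 14 = 266 / 14 = 19
(The negative root is discarded since n must be a positive integer.)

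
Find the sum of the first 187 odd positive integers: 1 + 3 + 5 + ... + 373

Sum of first n odd numbers = n²
= 187²
= 34969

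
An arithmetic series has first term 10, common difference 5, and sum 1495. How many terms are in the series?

Using S = n/2 × [2a + (n-1)d]
1495 = n/2 × [2(10) + (n-1)(5)]
1495 = n/2 × [20 + 5n - 5]
2990 = n × [15 + 5n]
5n² + (15)n - 2990 = 0
Discriminant: Δ = (15)² - 4(5)(-2990) = 225 + 59800 = 60025
√Δ = 245
n = [-(15) + √Δ] / (2·5) = (-15 + 245) / 10 = 230 / 10 = 23
(The negative root is discarded since n must be a positive integer.)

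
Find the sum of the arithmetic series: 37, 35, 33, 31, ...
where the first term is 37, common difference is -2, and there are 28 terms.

Sₙ = n/2 × (first + last)
Last term = a + (n-1)d = 37 + (28-1)×(-2) = -17
S_28 = 28/2 × (37 + (-17))
S_28 = 28/2 × 20 = 280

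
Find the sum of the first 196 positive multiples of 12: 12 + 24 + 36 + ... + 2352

Factor out 12: = 12(1 + 2 + ... + 196) = 12 × n(n+1)/2
= 12 × 196×197/2
= 12 × 19306
= 231672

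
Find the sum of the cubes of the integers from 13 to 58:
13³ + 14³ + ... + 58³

Use ∑_{k=1}^{n} k³ = [n(n+1)/2]², then subtract the first 12 terms.
∑_{k=1}^{58} k³ = [58×59/2]² = 1711² = 2927521
∑_{k=1}^{12} k³ = [12×13/2]² = 78² = 6084
∑_{k=13}^{58} k³ = 2927521 - 6084 = 2921437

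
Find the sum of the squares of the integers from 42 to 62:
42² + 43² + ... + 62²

Use ∑_{k=1}^{n} k² = n(n+1)(2n+1)/6, then subtract the first 41 terms.
∑_{k=1}^{62} k² = 62×63×125/6 = 81375
∑_{k=1}^{41} k² = 41×42×83/6 = 23821
∑_{k=42}^{62} k² = 81375 - 23821 = 57554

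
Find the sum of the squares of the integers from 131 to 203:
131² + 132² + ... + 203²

Use ∑_{k=1}^{n} k² = n(n+1)(2n+1)/6, then subtract the first 130 terms.
∑_{k=1}^{203} k² = 203×204×407/6 = 2809114
∑_{k=1}^{130} k² = 130×131×261/6 = 740805
∑_{k=131}^{203} k² = 2809114 - 740805 = 2068309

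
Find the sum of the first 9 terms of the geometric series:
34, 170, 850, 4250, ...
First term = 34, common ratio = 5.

Sₙ = a(1 - rⁿ) / (1 - r)
S_9 = 34(1 - 5^9) / (1 - 5)
S_9 = 34(1 - 1953125) / (-4)
S_9 = 16601554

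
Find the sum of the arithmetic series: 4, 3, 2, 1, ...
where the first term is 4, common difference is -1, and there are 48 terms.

Sₙ = n/2 × (first + last)
Last term = a + (n-1)d = 4 + (48-1)×(-1) = -43
S_48 = 48/2 × (4 + (-43))
S_48 = 48/2 × (-39) = -936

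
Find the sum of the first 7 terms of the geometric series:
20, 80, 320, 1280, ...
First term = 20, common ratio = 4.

Sₙ = a(1 - rⁿ) / (1 - r)
S_7 = 20(1 - 4^7) / (1 - 4)
S_7 = 20(1 - 16384) / (-3)
S_7 = 109220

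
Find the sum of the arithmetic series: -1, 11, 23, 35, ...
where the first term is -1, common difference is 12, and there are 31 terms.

Sₙ = n/2 × (first + last)
Last term = a + (n-1)d = -1 + (31-1)×12 = 359
S_31 = 31/2 × (-1 + 359)
S_31 = 31/2 × 358 = 5549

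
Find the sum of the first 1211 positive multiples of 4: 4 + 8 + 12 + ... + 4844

Factor out 4: = 4(1 + 2 + ... + 1211) = 4 × n(n+1)/2
= 4 × 1211×1212/2
= 4 × 733866
= 2935464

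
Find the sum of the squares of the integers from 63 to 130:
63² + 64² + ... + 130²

Use ∑_{k=1}^{n} k² = n(n+1)(2n+1)/6, then subtract the first 62 terms.
∑_{k=1}^{130} k² = 130×131×261/6 = 740805
∑_{k=1}^{62} k² = 62×63×125/6 = 81375
∑_{k=63}^{130} k² = 740805 - 81375 = 659430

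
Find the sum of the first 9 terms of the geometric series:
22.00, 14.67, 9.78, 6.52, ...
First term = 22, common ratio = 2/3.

Sₙ = a(1 - rⁿ) / (1 - r)
S_9 = 22(1 - (2/3)^9) / (1 - (2/3))
S_9 = 22(1 - (512/19683)) / (1/3)
S_9 = 421762/6561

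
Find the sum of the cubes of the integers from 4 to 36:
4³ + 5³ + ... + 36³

Use ∑_{k=1}^{n} k³ = [n(n+1)/2]², then subtract the first 3 terms.
∑_{k=1}^{36} k³ = [36×37/2]² = 666² = 443556
∑_{k=1}^{3} k³ = [3×4/2]² = 6² = 36
∑_{k=4}^{36} k³ = 443556 - 36 = 443520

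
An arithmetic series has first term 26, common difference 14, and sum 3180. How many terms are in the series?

Using S = n/2 × [2a + (n-1)d]
3180 = n/2 × [2(26) + (n-1)(14)]
3180 = n/2 × [52 + 14n - 14]
6360 = n × [38 + 14n]
14n² + (38)n - 6360 = 0
Discriminant: Δ = (38)² - 4(14)(-6360) = 1444 + 356160 = 357604
√Δ = 598
n = [-(38) + √Δ] / (2·14) = (-38 + 598) / 28 = 560 / 28 = 20
(The negative root is discarded since n must be a positive integer.)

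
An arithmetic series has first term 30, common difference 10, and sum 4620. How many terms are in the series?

Using S = n/2 × [2a + (n-1)d]
4620 = n/2 × [2(30) + (n-1)(10)]
4620 = n/2 × [60 + 10n - 10]
9240 = n × [50 + 10n]
10n² + (50)n - 9240 = 0
Discriminant: Δ = (50)² - 4(10)(-9240) = 2500 + 369600 = 372100
√Δ = 610
n = [-(50) + √Δ] / (2·10) = (-50 + 610) / 20 = 560 / 20 = 28
(The negative root is discarded since n must be a positive integer.)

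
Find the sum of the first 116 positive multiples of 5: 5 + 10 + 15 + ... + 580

Factor out 5: = 5(1 + 2 + ... + 116) = 5 × n(n+1)/2
= 5 × 116×117/2
= 5 × 6786
= 33930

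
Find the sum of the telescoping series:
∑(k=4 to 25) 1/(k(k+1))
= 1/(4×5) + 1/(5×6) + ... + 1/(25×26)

Partial fractions: 1/(k(k+1)) = 1/k - 1/(k+1)
The series telescopes:
= (1/4 - 1/5) + (1/5 - 1/6) + ... + (1/25 - 1/26)
= 1/4 - 1/26
= 11/52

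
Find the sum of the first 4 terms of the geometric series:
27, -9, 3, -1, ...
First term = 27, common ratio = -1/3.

Sₙ = a(1 - rⁿ) / (1 - r)
S_4 = 27(1 - (-1/3)^4) / (1 - (-1/3))
S_4 = 27(1 - (1/81)) / (4/3)
S_4 = 20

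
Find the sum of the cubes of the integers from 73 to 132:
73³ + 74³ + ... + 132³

Use ∑_{k=1}^{n} k³ = [n(n+1)/2]², then subtract the first 72 terms.
∑_{k=1}^{132} k³ = [132×133/2]² = 8778² = 77053284
∑_{k=1}^{72} k³ = [72×73/2]² = 2628² = 6906384
∑_{k=73}^{132} k³ = 77053284 - 6906384 = 70146900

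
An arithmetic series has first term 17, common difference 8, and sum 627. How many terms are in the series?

Using S = n/2 × [2a + (n-1)d]
627 = n/2 × [2(17) + (n-1)(8)]
627 = n/2 × [34 + 8n - 8]
1254 = n × [26 + 8n]
8n² + (26)n - 1254 = 0
Discriminant: Δ = (26)² - 4(8)(-1254) = 676 + 40128 = 40804
√Δ = 202
n = [-(26) + √Δ] / (2·8) = (-26 + 202) / 16 = 176 / 16 = 11
(The negative root is discarded since n must be a positive integer.)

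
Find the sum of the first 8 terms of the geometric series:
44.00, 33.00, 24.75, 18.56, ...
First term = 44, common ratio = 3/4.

Sₙ = a(1 - rⁿ) / (1 - r)
S_8 = 44(1 - (3/4)^8) / (1 - (3/4))
S_8 = 44(1 - (6561/65536)) / (1/4)
S_8 = 648725/4096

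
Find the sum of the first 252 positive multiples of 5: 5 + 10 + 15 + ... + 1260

Factor out 5: = 5(1 + 2 + ... + 252) = 5 × n(n+1)/2
= 5 × 252×253/2
= 5 × 31878
= 159390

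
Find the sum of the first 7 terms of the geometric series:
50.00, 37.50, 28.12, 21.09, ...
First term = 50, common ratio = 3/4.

Sₙ = a(1 - rⁿ) / (1 - r)
S_7 = 50(1 - (3/4)^7) / (1 - (3/4))
S_7 = 50(1 - (2187/16384)) / (1/4)
S_7 = 354925/2048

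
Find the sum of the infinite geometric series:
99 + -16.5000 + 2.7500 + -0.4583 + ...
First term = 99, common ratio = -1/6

For |r| < 1, S = a / (1 - r)
S = 99 / (1 - (-1/6))
S = 99 / (7/6)
S = 594/7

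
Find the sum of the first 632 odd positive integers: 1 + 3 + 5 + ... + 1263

Sum of first n odd numbers = n²
= 632²
= 399424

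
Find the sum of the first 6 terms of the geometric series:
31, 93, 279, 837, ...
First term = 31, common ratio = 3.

Sₙ = a(1 - rⁿ) / (1 - r)
S_6 = 31(1 - 3^6) / (1 - 3)
S_6 = 31(1 - 729) / (-2)
S_6 = 11284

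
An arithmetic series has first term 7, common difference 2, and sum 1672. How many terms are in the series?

Using S = n/2 × [2a + (n-1)d]
1672 = n/2 × [2(7) + (n-1)(2)]
1672 = n/2 × [14 + 2n - 2]
3344 = n × [12 + 2n]
2n² + (12)n - 3344 = 0
Discriminant: Δ = (12)² - 4(2)(-3344) = 144 + 26752 = 26896
√Δ = 164
n = [-(12) + √Δ] / (2·2) = (-12 + 164) / 4 = 152 / 4 = 38
(The negative root is discarded since n must be a positive integer.)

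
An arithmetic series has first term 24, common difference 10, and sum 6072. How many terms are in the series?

Using S = n/2 × [2a + (n-1)d]
6072 = n/2 × [2(24) + (n-1)(10)]
6072 = n/2 × [48 + 10n - 10]
12144 = n × [38 + 10n]
10n² + (38)n - 12144 = 0
Discriminant: Δ = (38)² - 4(10)(-12144) = 1444 + 485760 = 487204
√Δ = 698
n = [-(38) + √Δ] / (2·10) = (-38 + 698) / 20 = 660 / 20 = 33
(The negative root is discarded since n must be a positive integer.)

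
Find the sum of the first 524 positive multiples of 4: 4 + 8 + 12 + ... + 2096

Factor out 4: = 4(1 + 2 + ... + 524) = 4 × n(n+1)/2
= 4 × 524×525/2
= 4 × 137550
= 550200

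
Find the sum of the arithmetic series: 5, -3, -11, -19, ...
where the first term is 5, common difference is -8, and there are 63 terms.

Sₙ = n/2 × (first + last)
Last term = a + (n-1)d = 5 + (63-1)×(-8) = -491
S_63 = 63/2 × (5 + (-491))
S_63 = 63/2 × (-486) = -15309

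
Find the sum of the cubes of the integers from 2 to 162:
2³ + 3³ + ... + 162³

Use ∑_{k=1}^{n} k³ = [n(n+1)/2]², then subtract the first 1 terms.
∑_{k=1}^{162} k³ = [162×163/2]² = 13203² = 174319209
∑_{k=1}^{1} k³ = [1×2/2]² = 1² = 1
∑_{k=2}^{162} k³ = 174319209 - 1 = 174319208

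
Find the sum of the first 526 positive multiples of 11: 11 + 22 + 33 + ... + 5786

Factor out 11: = 11(1 + 2 + ... + 526) = 11 × n(n+1)/2
= 11 × 526×527/2
= 11 × 138601
= 1524611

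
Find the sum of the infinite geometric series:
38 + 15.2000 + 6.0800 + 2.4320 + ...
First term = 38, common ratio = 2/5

For |r| < 1, S = a / (1 - r)
S = 38 / (1 - (2/5))
S = 38 / (3/5)
S = 190/3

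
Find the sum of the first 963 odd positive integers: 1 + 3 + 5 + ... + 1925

Sum of first n odd numbers = n²
= 963²
= 927369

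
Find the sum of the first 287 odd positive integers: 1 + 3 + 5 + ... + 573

Sum of first n odd numbers = n²
= 287²
= 82369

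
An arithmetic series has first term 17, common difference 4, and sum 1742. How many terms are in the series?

Using S = n/2 × [2a + (n-1)d]
1742 = n/2 × [2(17) + (n-1)(4)]
1742 = n/2 × [34 + 4n - 4]
3484 = n × [30 + 4n]
4n² + (30)n - 3484 = 0
Discriminant: Δ = (30)² - 4(4)(-3484) = 900 + 55744 = 56644
√Δ = 238
n = [-(30) + √Δ] / (2·4) = (-30 + 238) / 8 = 208 / 8 = 26
(The negative root is discarded since n must be a positive integer.)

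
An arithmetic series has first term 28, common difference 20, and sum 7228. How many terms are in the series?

Using S = n/2 × [2a + (n-1)d]
7228 = n/2 × [2(28) + (n-1)(20)]
7228 = n/2 × [56 + 20n - 20]
14456 = n × [36 + 20n]
20n² + (36)n - 14456 = 0
Discriminant: Δ = (36)² - 4(20)(-14456) = 1296 + 1156480 = 1157776
√Δ = 1076
n = [-(36) + √Δ] / (2·20) = (-36 + 1076) / 40 = 1040 / 40 = 26
(The negative root is discarded since n must be a positive integer.)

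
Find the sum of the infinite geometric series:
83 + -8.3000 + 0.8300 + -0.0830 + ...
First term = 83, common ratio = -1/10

For |r| < 1, S = a / (1 - r)
S = 83 / (1 - (-1/10))
S = 83 / (11/10)
S = 830/11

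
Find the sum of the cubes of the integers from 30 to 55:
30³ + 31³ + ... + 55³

Use ∑_{k=1}^{n} k³ = [n(n+1)/2]², then subtract the first 29 terms.
∑_{k=1}^{55} k³ = [55×56/2]² = 1540² = 2371600
∑_{k=1}^{29} k³ = [29×30/2]² = 435² = 189225
∑_{k=30}^{55} k³ = 2371600 - 189225 = 2182375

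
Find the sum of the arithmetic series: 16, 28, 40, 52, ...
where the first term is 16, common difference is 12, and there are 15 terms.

Sₙ = n/2 × (first + last)
Last term = a + (n-1)d = 16 + (15-1)×12 = 184
S_15 = 15/2 × (16 + 184)
S_15 = 15/2 × 200 = 1500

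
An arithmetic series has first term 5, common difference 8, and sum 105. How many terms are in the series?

Using S = n/2 × [2a + (n-1)d]
105 = n/2 × [2(5) + (n-1)(8)]
105 = n/2 × [10 + 8n - 8]
210 = n × [2 + 8n]
8n² + (2)n - 210 = 0
Discriminant: Δ = (2)² - 4(8)(-210) = 4 + 6720 = 6724
√Δ = 82
n = [-(2) + √Δ] / (2·8) = (-2 + 82) / 16 = 80 / 16 = 5
(The negative root is discarded since n must be a positive integer.)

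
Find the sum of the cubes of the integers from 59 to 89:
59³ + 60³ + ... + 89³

Use ∑_{k=1}^{n} k³ = [n(n+1)/2]², then subtract the first 58 terms.
∑_{k=1}^{89} k³ = [89×90/2]² = 4005² = 16040025
∑_{k=1}^{58} k³ = [58×59/2]² = 1711² = 2927521
∑_{k=59}^{89} k³ = 16040025 - 2927521 = 13112504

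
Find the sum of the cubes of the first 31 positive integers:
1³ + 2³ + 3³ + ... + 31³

Formula: ∑k³ = [n(n+1)/2]²
= [31×32/2]²
= 496²
= 246016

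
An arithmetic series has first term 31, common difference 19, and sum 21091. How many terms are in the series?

Using S = n/2 × [2a + (n-1)d]
21091 = n/2 × [2(31) + (n-1)(19)]
21091 = n/2 × [62 + 19n - 19]
42182 = n × [43 + 19n]
19n² + (43)n - 42182 = 0
Discriminant: Δ = (43)² - 4(19)(-42182) = 1849 + 3205832 = 3207681
√Δ = 1791
n = [-(43) + √Δ] / (2·19) = (-43 + 1791) / 38 = 1748 / 38 = 46
(The negative root is discarded since n must be a positive integer.)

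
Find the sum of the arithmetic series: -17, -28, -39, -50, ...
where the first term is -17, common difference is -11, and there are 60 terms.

Sₙ = n/2 × (first + last)
Last term = a + (n-1)d = -17 + (60-1)×(-11) = -666
S_60 = 60/2 × (-17 + (-666))
S_60 = 60/2 × (-683) = -20490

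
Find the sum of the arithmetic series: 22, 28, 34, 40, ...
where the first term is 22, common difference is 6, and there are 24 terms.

Sₙ = n/2 × (first + last)
Last term = a + (n-1)d = 22 + (24-1)×6 = 160
S_24 = 24/2 × (22 + 160)
S_24 = 24/2 × 182 = 2184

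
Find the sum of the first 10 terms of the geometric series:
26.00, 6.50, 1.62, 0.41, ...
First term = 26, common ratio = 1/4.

Sₙ = a(1 - rⁿ) / (1 - r)
S_10 = 26(1 - (1/4)^10) / (1 - (1/4))
S_10 = 26(1 - (1/1048576)) / (3/4)
S_10 = 4543825/131072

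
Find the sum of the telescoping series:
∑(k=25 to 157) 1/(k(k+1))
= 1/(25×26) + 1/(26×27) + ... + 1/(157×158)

Partial fractions: 1/(k(k+1)) = 1/k - 1/(k+1)
The series telescopes:
= (1/25 - 1/26) + (1/26 - 1/27) + ... + (1/157 - 1/158)
= 1/25 - 1/158
= 133/3950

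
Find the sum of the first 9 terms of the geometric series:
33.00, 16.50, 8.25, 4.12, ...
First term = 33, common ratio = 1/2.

Sₙ = a(1 - rⁿ) / (1 - r)
S_9 = 33(1 - (1/2)^9) / (1 - (1/2))
S_9 = 33(1 - (1/512)) / (1/2)
S_9 = 16863/256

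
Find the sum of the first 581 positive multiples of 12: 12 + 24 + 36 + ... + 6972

Factor out 12: = 12(1 + 2 + ... + 581) = 12 × n(n+1)/2
= 12 × 581×582/2
= 12 × 169071
= 2028852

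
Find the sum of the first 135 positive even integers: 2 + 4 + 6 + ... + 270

Sum of first n even numbers = n(n+1)
= 135×136
= 18360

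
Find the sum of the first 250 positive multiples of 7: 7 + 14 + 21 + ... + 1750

Factor out 7: = 7(1 + 2 + ... + 250) = 7 × n(n+1)/2
= 7 × 250×251/2
= 7 × 31375
= 219625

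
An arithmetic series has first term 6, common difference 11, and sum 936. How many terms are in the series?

Using S = n/2 × [2a + (n-1)d]
936 = n/2 × [2(6) + (n-1)(11)]
936 = n/2 × [12 + 11n - 11]
1872 = n × [1 + 11n]
11n² + (1)n - 1872 = 0
Discriminant: Δ = (1)² - 4(11)(-1872) = 1 + 82368 = 82369
√Δ = 287
n = [-(1) + √Δ] / (2·11) = (-1 + 287) / 22 = 286 / 22 = 13
(The negative root is discarded since n must be a positive integer.)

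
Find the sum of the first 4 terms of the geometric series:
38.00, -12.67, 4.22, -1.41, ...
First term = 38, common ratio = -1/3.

Sₙ = a(1 - rⁿ) / (1 - r)
S_4 = 38(1 - (-1/3)^4) / (1 - (-1/3))
S_4 = 38(1 - (1/81)) / (4/3)
S_4 = 760/27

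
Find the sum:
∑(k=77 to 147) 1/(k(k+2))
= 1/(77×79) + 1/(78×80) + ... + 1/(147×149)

Partial fractions: 1/(k(k+2)) = (1/2)[1/k - 1/(k+2)]
Telescoping leaves the first two and last two terms:
= (1/2)[1/77 + 1/78 - 1/148 - 1/149]
= 817139/132444312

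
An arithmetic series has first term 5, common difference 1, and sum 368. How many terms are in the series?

Using S = n/2 × [2a + (n-1)d]
368 = n/2 × [2(5) + (n-1)(1)]
368 = n/2 × [10 + 1n - 1]
736 = n × [9 + 1n]
1n² + (9)n - 736 = 0
Discriminant: Δ = (9)² - 4(1)(-736) = 81 + 2944 = 3025
√Δ = 55
n = [-(9) + √Δ] / (2·1) = (-9 + 55) / 2 = 46 / 2 = 23
(The negative root is discarded since n must be a positive integer.)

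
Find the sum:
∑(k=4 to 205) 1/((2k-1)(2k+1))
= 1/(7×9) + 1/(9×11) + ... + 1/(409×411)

Partial fractions: 1/((2k-1)(2k+1)) = (1/2)[1/(2k-1) - 1/(2k+1)]
The series telescopes:
= (1/2)[1/7 - 1/411]
= 202/2877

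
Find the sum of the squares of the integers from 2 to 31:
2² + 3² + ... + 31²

Use ∑_{k=1}^{n} k² = n(n+1)(2n+1)/6, then subtract the first 1 terms.
∑_{k=1}^{31} k² = 31×32×63/6 = 10416
∑_{k=1}^{1} k² = 1×2×3/6 = 1
∑_{k=2}^{31} k² = 10416 - 1 = 10415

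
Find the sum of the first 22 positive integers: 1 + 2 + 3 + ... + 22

Formula: ∑k = n(n+1)/2
= 22×23/2
= 506/2
= 253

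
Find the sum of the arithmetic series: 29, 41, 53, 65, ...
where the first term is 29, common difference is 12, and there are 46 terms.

Sₙ = n/2 × (first + last)
Last term = a + (n-1)d = 29 + (46-1)×12 = 569
S_46 = 46/2 × (29 + 569)
S_46 = 46/2 × 598 = 13754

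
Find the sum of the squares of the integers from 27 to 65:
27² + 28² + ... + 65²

Use ∑_{k=1}^{n} k² = n(n+1)(2n+1)/6, then subtract the first 26 terms.
∑_{k=1}^{65} k² = 65×66×131/6 = 93665
∑_{k=1}^{26} k² = 26×27×53/6 = 6201
∑_{k=27}^{65} k² = 93665 - 6201 = 87464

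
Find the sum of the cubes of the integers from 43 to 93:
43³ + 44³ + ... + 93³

Use ∑_{k=1}^{n} k³ = [n(n+1)/2]², then subtract the first 42 terms.
∑_{k=1}^{93} k³ = [93×94/2]² = 4371² = 19105641
∑_{k=1}^{42} k³ = [42×43/2]² = 903² = 815409
∑_{k=43}^{93} k³ = 19105641 - 815409 = 18290232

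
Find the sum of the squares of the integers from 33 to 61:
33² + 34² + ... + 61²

Use ∑_{k=1}^{n} k² = n(n+1)(2n+1)/6, then subtract the first 32 terms.
∑_{k=1}^{61} k² = 61×62×123/6 = 77531
∑_{k=1}^{32} k² = 32×33×65/6 = 11440
∑_{k=33}^{61} k² = 77531 - 11440 = 66091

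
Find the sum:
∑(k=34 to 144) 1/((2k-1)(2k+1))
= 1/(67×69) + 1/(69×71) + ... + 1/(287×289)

Partial fractions: 1/((2k-1)(2k+1)) = (1/2)[1/(2k-1) - 1/(2k+1)]
The series telescopes:
= (1/2)[1/67 - 1/289]
= 111/19363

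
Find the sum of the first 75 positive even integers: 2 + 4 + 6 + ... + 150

Sum of first n even numbers = n(n+1)
= 75×76
= 5700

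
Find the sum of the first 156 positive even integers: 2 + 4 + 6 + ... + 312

Sum of first n even numbers = n(n+1)
= 156×157
= 24492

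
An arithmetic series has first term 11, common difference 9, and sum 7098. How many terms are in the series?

Using S = n/2 × [2a + (n-1)d]
7098 = n/2 × [2(11) + (n-1)(9)]
7098 = n/2 × [22 + 9n - 9]
14196 = n × [13 + 9n]
9n² + (13)n - 14196 = 0
Discriminant: Δ = (13)² - 4(9)(-14196) = 169 + 511056 = 511225
√Δ = 715
n = [-(13) + √Δ] / (2·9) = (-13 + 715) / 18 = 702 / 18 = 39
(The negative root is discarded since n must be a positive integer.)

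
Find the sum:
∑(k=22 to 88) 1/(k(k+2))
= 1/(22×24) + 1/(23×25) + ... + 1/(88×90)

Partial fractions: 1/(k(k+2)) = (1/2)[1/k - 1/(k+2)]
Telescoping leaves the first two and last two terms:
= (1/2)[1/22 + 1/23 - 1/89 - 1/90]
= 67469/2026530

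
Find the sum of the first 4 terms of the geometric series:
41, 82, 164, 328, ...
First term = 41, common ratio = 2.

Sₙ = a(1 - rⁿ) / (1 - r)
S_4 = 41(1 - 2^4) / (1 - 2)
S_4 = 41(1 - 16) / (-1)
S_4 = 615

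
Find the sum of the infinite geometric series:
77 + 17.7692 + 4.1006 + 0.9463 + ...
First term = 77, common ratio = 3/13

For |r| < 1, S = a / (1 - r)
S = 77 / (1 - (3/13))
S = 77 / (10/13)
S = 1001/10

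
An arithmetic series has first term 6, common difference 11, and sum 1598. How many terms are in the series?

Using S = n/2 × [2a + (n-1)d]
1598 = n/2 × [2(6) + (n-1)(11)]
1598 = n/2 × [12 + 11n - 11]
3196 = n × [1 + 11n]
11n² + (1)n - 3196 = 0
Discriminant: Δ = (1)² - 4(11)(-3196) = 1 + 140624 = 140625
√Δ = 375
n = [-(1) + √Δ] / (2·11) = (-1 + 375) / 22 = 374 / 22 = 17
(The negative root is discarded since n must be a positive integer.)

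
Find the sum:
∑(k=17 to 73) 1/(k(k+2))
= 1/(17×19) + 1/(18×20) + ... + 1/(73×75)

Partial fractions: 1/(k(k+2)) = (1/2)[1/k - 1/(k+2)]
Telescoping leaves the first two and last two terms:
= (1/2)[1/17 + 1/18 - 1/74 - 1/75]
= 6194/141525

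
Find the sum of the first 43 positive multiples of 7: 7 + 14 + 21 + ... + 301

Factor out 7: = 7(1 + 2 + ... + 43) = 7 × n(n+1)/2
= 7 × 43×44/2
= 7 × 946
= 6622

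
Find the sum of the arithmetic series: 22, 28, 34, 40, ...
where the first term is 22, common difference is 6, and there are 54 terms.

Sₙ = n/2 × (first + last)
Last term = a + (n-1)d = 22 + (54-1)×6 = 340
S_54 = 54/2 × (22 + 340)
S_54 = 54/2 × 362 = 9774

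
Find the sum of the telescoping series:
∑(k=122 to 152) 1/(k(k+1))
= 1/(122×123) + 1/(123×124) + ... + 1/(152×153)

Partial fractions: 1/(k(k+1)) = 1/k - 1/(k+1)
The series telescopes:
= (1/122 - 1/123) + (1/123 - 1/124) + ... + (1/152 - 1/153)
= 1/122 - 1/153
= 31/18666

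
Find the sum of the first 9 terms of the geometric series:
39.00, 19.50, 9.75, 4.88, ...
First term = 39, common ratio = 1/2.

Sₙ = a(1 - rⁿ) / (1 - r)
S_9 = 39(1 - (1/2)^9) / (1 - (1/2))
S_9 = 39(1 - (1/512)) / (1/2)
S_9 = 19929/256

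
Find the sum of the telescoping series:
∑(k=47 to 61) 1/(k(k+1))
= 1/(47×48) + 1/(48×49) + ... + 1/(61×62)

Partial fractions: 1/(k(k+1)) = 1/k - 1/(k+1)
The series telescopes:
= (1/47 - 1/48) + (1/48 - 1/49) + ... + (1/61 - 1/62)
= 1/47 - 1/62
= 15/2914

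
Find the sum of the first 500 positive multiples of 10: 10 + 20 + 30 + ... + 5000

Factor out 10: = 10(1 + 2 + ... + 500) = 10 × n(n+1)/2
= 10 × 500×501/2
= 10 × 125250
= 1252500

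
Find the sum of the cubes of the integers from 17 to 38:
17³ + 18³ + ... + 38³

Use ∑_{k=1}^{n} k³ = [n(n+1)/2]², then subtract the first 16 terms.
∑_{k=1}^{38} k³ = [38×39/2]² = 741² = 549081
∑_{k=1}^{16} k³ = [16×17/2]² = 136² = 18496
∑_{k=17}^{38} k³ = 549081 - 18496 = 530585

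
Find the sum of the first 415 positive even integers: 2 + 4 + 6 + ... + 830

Sum of first n even numbers = n(n+1)
= 415×416
= 172640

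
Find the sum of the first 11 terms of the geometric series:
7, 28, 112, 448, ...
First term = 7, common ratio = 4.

Sₙ = a(1 - rⁿ) / (1 - r)
S_11 = 7(1 - 4^11) / (1 - 4)
S_11 = 7(1 - 4194304) / (-3)
S_11 = 9786707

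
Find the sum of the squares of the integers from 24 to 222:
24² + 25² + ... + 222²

Use ∑_{k=1}^{n} k² = n(n+1)(2n+1)/6, then subtract the first 23 terms.
∑_{k=1}^{222} k² = 222×223×445/6 = 3671695
∑_{k=1}^{23} k² = 23×24×47/6 = 4324
∑_{k=24}^{222} k² = 3671695 - 4324 = 3667371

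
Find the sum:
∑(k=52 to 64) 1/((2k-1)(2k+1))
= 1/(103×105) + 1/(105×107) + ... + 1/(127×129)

Partial fractions: 1/((2k-1)(2k+1)) = (1/2)[1/(2k-1) - 1/(2k+1)]
The series telescopes:
= (1/2)[1/103 - 1/129]
= 13/13287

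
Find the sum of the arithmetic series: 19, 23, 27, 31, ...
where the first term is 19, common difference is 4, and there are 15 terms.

Sₙ = n/2 × (first + last)
Last term = a + (n-1)d = 19 + (15-1)×4 = 75
S_15 = 15/2 × (19 + 75)
S_15 = 15/2 × 94 = 705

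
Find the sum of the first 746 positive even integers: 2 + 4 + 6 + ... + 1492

Sum of first n even numbers = n(n+1)
= 746×747
= 557262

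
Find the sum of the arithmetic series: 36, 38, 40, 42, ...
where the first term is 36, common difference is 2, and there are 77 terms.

Sₙ = n/2 × (first + last)
Last term = a + (n-1)d = 36 + (77-1)×2 = 188
S_77 = 77/2 × (36 + 188)
S_77 = 77/2 × 224 = 8624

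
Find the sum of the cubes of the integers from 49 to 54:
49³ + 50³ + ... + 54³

Use ∑_{k=1}^{n} k³ = [n(n+1)/2]², then subtract the first 48 terms.
∑_{k=1}^{54} k³ = [54×55/2]² = 1485² = 2205225
∑_{k=1}^{48} k³ = [48×49/2]² = 1176² = 1382976
∑_{k=49}^{54} k³ = 2205225 - 1382976 = 822249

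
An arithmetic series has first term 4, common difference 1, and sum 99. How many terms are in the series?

Using S = n/2 × [2a + (n-1)d]
99 = n/2 × [2(4) + (n-1)(1)]
99 = n/2 × [8 + 1n - 1]
198 = n × [7 + 1n]
1n² + (7)n - 198 = 0
Discriminant: Δ = (7)² - 4(1)(-198) = 49 + 792 = 841
√Δ = 29
n = [-(7) + √Δ] / (2·1) = (-7 + 29) / 2 = 22 / 2 = 11
(The negative root is discarded since n must be a positive integer.)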